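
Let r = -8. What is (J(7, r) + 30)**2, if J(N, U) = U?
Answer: 484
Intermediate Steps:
(J(7, r) + 30)**2 = (-8 + 30)**2 = 22**2 = 484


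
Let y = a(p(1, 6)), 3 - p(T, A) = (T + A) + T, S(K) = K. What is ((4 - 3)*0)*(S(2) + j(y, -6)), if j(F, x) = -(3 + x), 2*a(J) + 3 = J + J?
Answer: 0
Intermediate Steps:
p(T, A) = 3 - A - 2*T (p(T, A) = 3 - ((T + A) + T) = 3 - ((A + T) + T) = 3 - (A + 2*T) = 3 + (-A - 2*T) = 3 - A - 2*T)
a(J) = -3/2 + J (a(J) = -3/2 + (J + J)/2 = -3/2 + (2*J)/2 = -3/2 + J)
y = -13/2 (y = -3/2 + (3 - 1*6 - 2*1) = -3/2 + (3 - 6 - 2) = -3/2 - 5 = -13/2 ≈ -6.5000)
j(F, x) = -3 - x
((4 - 3)*0)*(S(2) + j(y, -6)) = ((4 - 3)*0)*(2 + (-3 - 1*(-6))) = (1*0)*(2 + (-3 + 6)) = 0*(2 + 3) = 0*5 = 0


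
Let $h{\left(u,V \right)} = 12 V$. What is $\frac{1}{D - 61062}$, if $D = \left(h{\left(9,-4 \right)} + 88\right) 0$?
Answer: $- \frac{1}{61062} \approx -1.6377 \cdot 10^{-5}$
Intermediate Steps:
$D = 0$ ($D = \left(12 \left(-4\right) + 88\right) 0 = \left(-48 + 88\right) 0 = 40 \cdot 0 = 0$)
$\frac{1}{D - 61062} = \frac{1}{0 - 61062} = \frac{1}{-61062} = - \frac{1}{61062}$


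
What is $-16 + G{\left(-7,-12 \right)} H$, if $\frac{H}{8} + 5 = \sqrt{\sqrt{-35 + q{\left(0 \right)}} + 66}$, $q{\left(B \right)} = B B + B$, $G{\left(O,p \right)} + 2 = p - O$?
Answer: $264 - 56 \sqrt{66 + i \sqrt{35}} \approx -191.4 - 20.37 i$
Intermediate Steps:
$G{\left(O,p \right)} = -2 + p - O$ ($G{\left(O,p \right)} = -2 - \left(O - p\right) = -2 + p - O$)
$q{\left(B \right)} = B + B^{2}$ ($q{\left(B \right)} = B^{2} + B = B + B^{2}$)
$H = -40 + 8 \sqrt{66 + i \sqrt{35}}$ ($H = -40 + 8 \sqrt{\sqrt{-35 + 0 \left(1 + 0\right)} + 66} = -40 + 8 \sqrt{\sqrt{-35 + 0 \cdot 1} + 66} = -40 + 8 \sqrt{\sqrt{-35 + 0} + 66} = -40 + 8 \sqrt{\sqrt{-35} + 66} = -40 + 8 \sqrt{i \sqrt{35} + 66} = -40 + 8 \sqrt{66 + i \sqrt{35}} \approx 25.057 + 2.91 i$)
$-16 + G{\left(-7,-12 \right)} H = -16 + \left(-2 - 12 - -7\right) \left(-40 + 8 \sqrt{66 + i \sqrt{35}}\right) = -16 + \left(-2 - 12 + 7\right) \left(-40 + 8 \sqrt{66 + i \sqrt{35}}\right) = -16 - 7 \left(-40 + 8 \sqrt{66 + i \sqrt{35}}\right) = -16 + \left(280 - 56 \sqrt{66 + i \sqrt{35}}\right) = 264 - 56 \sqrt{66 + i \sqrt{35}}$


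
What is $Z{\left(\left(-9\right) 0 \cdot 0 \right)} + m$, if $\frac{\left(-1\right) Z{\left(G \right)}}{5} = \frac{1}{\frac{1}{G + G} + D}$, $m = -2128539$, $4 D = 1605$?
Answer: $-2128539$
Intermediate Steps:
$D = \frac{1605}{4}$ ($D = \frac{1}{4} \cdot 1605 = \frac{1605}{4} \approx 401.25$)
$Z{\left(G \right)} = - \frac{5}{\frac{1605}{4} + \frac{1}{2 G}}$ ($Z{\left(G \right)} = - \frac{5}{\frac{1}{G + G} + \frac{1605}{4}} = - \frac{5}{\frac{1}{2 G} + \frac{1605}{4}} = - \frac{5}{\frac{1605}{4} + \frac{1}{2 G}}$)
$Z{\left(\left(-9\right) 0 \cdot 0 \right)} + m = - \frac{20 \left(-9\right) 0 \cdot 0}{2 + 1605 \left(-9\right) 0 \cdot 0} - 2128539 = - \frac{20 \cdot 0 \cdot 0}{2 + 1605 \cdot 0 \cdot 0} - 2128539 = \left(-20\right) 0 \frac{1}{2 + 1605 \cdot 0} - 2128539 = \left(-20\right) 0 \frac{1}{2 + 0} - 2128539 = \left(-20\right) 0 \cdot \frac{1}{2} - 2128539 = 0 - 2128539 = -2128539$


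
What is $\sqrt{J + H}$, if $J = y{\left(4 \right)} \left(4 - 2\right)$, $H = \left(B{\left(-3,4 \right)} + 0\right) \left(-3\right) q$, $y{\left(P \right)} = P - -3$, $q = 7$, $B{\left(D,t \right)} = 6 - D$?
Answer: $5 i \sqrt{7} \approx 13.229 i$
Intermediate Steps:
$y{\left(P \right)} = 3 + P$ ($y{\left(P \right)} = P + 3 = 3 + P$)
$H = -189$ ($H = \left(\left(6 - -3\right) + 0\right) \left(-3\right) 7 = \left(\left(6 + 3\right) + 0\right) \left(-3\right) 7 = \left(9 + 0\right) \left(-3\right) 7 = 9 \left(-3\right) 7 = \left(-27\right) 7 = -189$)
$J = 14$ ($J = \left(3 + 4\right) \left(4 - 2\right) = 7 \cdot 2 = 14$)
$\sqrt{J + H} = \sqrt{14 - 189} = \sqrt{-175} = 5 i \sqrt{7}$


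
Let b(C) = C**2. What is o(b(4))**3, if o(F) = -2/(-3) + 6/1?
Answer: 8000/27 ≈ 296.30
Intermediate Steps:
o(F) = 20/3 (o(F) = -2*(-1/3) + 6*1 = 2/3 + 6 = 20/3)
o(b(4))**3 = (20/3)**3 = 8000/27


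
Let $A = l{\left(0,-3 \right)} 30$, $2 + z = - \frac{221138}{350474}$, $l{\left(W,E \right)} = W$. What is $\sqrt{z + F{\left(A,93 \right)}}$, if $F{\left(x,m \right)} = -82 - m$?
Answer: $\frac{i \sqrt{5454692871766}}{175237} \approx 13.328 i$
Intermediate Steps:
$z = - \frac{461043}{175237}$ ($z = -2 - \frac{221138}{350474} = -2 - \frac{110569}{175237} = - \frac{461043}{175237} \approx -2.631$)
$A = 0$ ($A = 0 \cdot 30 = 0$)
$\sqrt{z + F{\left(A,93 \right)}} = \sqrt{- \frac{461043}{175237} - 175} = \sqrt{- \frac{31127518}{175237}} = \frac{i \sqrt{5454692871766}}{175237}$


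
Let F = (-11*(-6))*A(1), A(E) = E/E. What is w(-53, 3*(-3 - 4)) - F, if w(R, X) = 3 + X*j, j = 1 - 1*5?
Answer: 21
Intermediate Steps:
A(E) = 1
j = -4 (j = 1 - 5 = -4)
w(R, X) = 3 - 4*X (w(R, X) = 3 + X*(-4) = 3 - 4*X)
F = 66 (F = -11*(-6)*1 = 66*1 = 66)
w(-53, 3*(-3 - 4)) - F = (3 - 12*(-3 - 4)) - 1*66 = (3 - 12*(-7)) - 66 = (3 - 4*(-21)) - 66 = (3 + 84) - 66 = 87 - 66 = 21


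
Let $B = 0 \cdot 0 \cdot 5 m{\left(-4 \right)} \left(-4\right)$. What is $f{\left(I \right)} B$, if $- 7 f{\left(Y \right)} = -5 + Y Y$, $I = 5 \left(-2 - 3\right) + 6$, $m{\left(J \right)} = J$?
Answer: $0$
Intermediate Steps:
$B = 0$ ($B = 0 \cdot 0 \cdot 5 \left(-4\right) \left(-4\right) = 0 \left(\left(-20\right) \left(-4\right)\right) = 0 \cdot 80 = 0$)
$I = -19$ ($I = 5 \left(-5\right) + 6 = -25 + 6 = -19$)
$f{\left(Y \right)} = \frac{5}{7} - \frac{Y^{2}}{7}$ ($f{\left(Y \right)} = - \frac{-5 + Y Y}{7} = - \frac{-5 + Y^{2}}{7} = \frac{5}{7} - \frac{Y^{2}}{7}$)
$f{\left(I \right)} B = \left(\frac{5}{7} - \frac{\left(-19\right)^{2}}{7}\right) 0 = \left(\frac{5}{7} - \frac{361}{7}\right) 0 = \left(- \frac{356}{7}\right) 0 = 0$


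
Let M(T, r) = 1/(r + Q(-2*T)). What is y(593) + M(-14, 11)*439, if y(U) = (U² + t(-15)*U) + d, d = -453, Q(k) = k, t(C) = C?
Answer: 13350178/39 ≈ 3.4231e+5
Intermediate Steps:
M(T, r) = 1/(r - 2*T)
y(U) = -453 + U² - 15*U (y(U) = (U² - 15*U) - 453 = -453 + U² - 15*U)
y(593) + M(-14, 11)*439 = (-453 + 593² - 15*593) + 439/(11 - 2*(-14)) = (-453 + 351649 - 8895) + 439/(11 + 28) = 342301 + 439/39 = 13350178/39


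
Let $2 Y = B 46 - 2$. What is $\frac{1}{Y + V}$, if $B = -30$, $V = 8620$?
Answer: $\frac{1}{7929} \approx 0.00012612$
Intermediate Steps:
$Y = -691$ ($Y = \frac{\left(-30\right) 46 - 2}{2} = \frac{-1380 + \left(-15 + 13\right)}{2} = \frac{-1380 - 2}{2} = \frac{1}{2} \left(-1382\right) = -691$)
$\frac{1}{Y + V} = \frac{1}{-691 + 8620} = \frac{1}{7929}$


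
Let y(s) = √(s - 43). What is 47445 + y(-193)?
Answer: 47445 + 2*I*√59 ≈ 47445.0 + 15.362*I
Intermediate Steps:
y(s) = √(-43 + s)
47445 + y(-193) = 47445 + √(-43 - 193) = 47445 + √(-236) = 47445 + 2*I*√59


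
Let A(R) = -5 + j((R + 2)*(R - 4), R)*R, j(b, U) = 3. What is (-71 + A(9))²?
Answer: 2401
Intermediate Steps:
A(R) = -5 + 3*R
(-71 + A(9))² = (-71 + (-5 + 3*9))² = (-71 + (-5 + 27))² = (-71 + 22)² = (-49)² = 2401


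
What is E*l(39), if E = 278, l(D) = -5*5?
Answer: -6950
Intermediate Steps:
l(D) = -25
E*l(39) = 278*(-25) = -6950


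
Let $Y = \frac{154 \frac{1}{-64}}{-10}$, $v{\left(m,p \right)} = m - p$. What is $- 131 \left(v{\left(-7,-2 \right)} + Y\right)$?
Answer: $\frac{199513}{320} \approx 623.48$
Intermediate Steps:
$Y = \frac{77}{320}$ ($Y = 154 \left(- \frac{1}{64}\right) \left(- \frac{1}{10}\right) = \left(- \frac{77}{32}\right) \left(- \frac{1}{10}\right) = \frac{77}{320} \approx 0.24062$)
$- 131 \left(v{\left(-7,-2 \right)} + Y\right) = - 131 \left(\left(-7 - -2\right) + \frac{77}{320}\right) = - 131 \left(\left(-7 + 2\right) + \frac{77}{320}\right) = - 131 \left(-5 + \frac{77}{320}\right) = \left(-131\right) \left(- \frac{1523}{320}\right) = \frac{199513}{320}$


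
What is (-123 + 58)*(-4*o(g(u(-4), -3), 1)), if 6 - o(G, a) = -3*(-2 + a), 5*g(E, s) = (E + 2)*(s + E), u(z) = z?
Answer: 780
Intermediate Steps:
g(E, s) = (2 + E)*(E + s)/5 (g(E, s) = ((E + 2)*(s + E))/5 = ((2 + E)*(E + s))/5 = (2 + E)*(E + s)/5)
o(G, a) = 3*a (o(G, a) = 6 - (-3)*(-2 + a) = 6 - (6 - 3*a) = 6 + (-6 + 3*a) = 3*a)
(-123 + 58)*(-4*o(g(u(-4), -3), 1)) = (-123 + 58)*(-12) = -(-260)*3 = -65*(-12) = 780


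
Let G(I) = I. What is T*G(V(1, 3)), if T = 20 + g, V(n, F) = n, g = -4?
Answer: 16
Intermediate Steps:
T = 16 (T = 20 - 4 = 16)
T*G(V(1, 3)) = 16*1 = 16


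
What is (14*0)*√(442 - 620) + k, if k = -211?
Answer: -211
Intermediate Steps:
(14*0)*√(442 - 620) + k = (14*0)*√(442 - 620) - 211 = 0*√(-178) - 211 = 0*(I*√178) - 211 = 0 - 211 = -211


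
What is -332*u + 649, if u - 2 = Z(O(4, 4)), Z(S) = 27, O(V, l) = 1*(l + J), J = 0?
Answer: -8979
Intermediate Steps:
O(V, l) = l (O(V, l) = 1*(l + 0) = 1*l = l)
u = 29 (u = 2 + 27 = 29)
-332*u + 649 = -332*29 + 649 = -9628 + 649 = -8979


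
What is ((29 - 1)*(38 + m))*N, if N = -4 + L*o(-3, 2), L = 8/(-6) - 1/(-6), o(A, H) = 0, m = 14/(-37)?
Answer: -155904/37 ≈ -4213.6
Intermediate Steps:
m = -14/37 (m = 14*(-1/37) = -14/37 ≈ -0.37838)
L = -7/6 (L = 8*(-⅙) - 1*(-⅙) = -4/3 + ⅙ = -7/6 ≈ -1.1667)
N = -4 (N = -4 - 7/6*0 = -4 + 0 = -4)
((29 - 1)*(38 + m))*N = ((29 - 1)*(38 - 14/37))*(-4) = (28*(1392/37))*(-4) = (38976/37)*(-4) = -155904/37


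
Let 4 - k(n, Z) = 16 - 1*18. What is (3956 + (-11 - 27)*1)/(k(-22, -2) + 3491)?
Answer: 3918/3497 ≈ 1.1204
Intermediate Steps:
k(n, Z) = 6 (k(n, Z) = 4 - (16 - 1*18) = 4 - (16 - 18) = 4 - 1*(-2) = 4 + 2 = 6)
(3956 + (-11 - 27)*1)/(k(-22, -2) + 3491) = (3956 + (-11 - 27)*1)/(6 + 3491) = (3956 - 38*1)/3497 = (3956 - 38)*(1/3497) = 3918*(1/3497) = 3918/3497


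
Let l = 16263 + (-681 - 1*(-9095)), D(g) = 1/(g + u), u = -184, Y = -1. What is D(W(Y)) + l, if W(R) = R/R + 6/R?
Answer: 4663952/189 ≈ 24677.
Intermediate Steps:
W(R) = 1 + 6/R
D(g) = 1/(-184 + g) (D(g) = 1/(g - 184) = 1/(-184 + g))
l = 24677 (l = 16263 + (-681 + 9095) = 16263 + 8414 = 24677)
D(W(Y)) + l = 1/(-184 + (6 - 1)/(-1)) + 24677 = 1/(-184 - 1*5) + 24677 = 1/(-184 - 5) + 24677 = 1/(-189) + 24677 = -1/189 + 24677 = 4663952/189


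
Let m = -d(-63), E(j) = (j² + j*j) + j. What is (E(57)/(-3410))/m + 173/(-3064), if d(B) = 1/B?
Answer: -126591469/1044824 ≈ -121.16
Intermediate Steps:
E(j) = j + 2*j² (E(j) = (j² + j²) + j = 2*j² + j = j + 2*j²)
m = 1/63 (m = -1/(-63) = -1*(-1/63) = 1/63 ≈ 0.015873)
(E(57)/(-3410))/m + 173/(-3064) = ((57*(1 + 2*57))/(-3410))/(1/63) + 173/(-3064) = ((57*(1 + 114))*(-1/3410))*63 + 173*(-1/3064) = ((57*115)*(-1/3410))*63 - 173/3064 = (6555*(-1/3410))*63 - 173/3064 = -1311/682*63 - 173/3064 = -82593/682 - 173/3064 = -126591469/1044824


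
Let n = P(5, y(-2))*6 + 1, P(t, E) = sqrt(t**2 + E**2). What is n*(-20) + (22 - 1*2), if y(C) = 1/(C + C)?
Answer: -30*sqrt(401) ≈ -600.75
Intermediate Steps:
y(C) = 1/(2*C)
P(t, E) = sqrt(E**2 + t**2)
n = 1 + 3*sqrt(401)/2 (n = sqrt(((1/2)/(-2))**2 + 5**2)*6 + 1 = sqrt(((1/2)*(-1/2))**2 + 25)*6 + 1 = sqrt((-1/4)**2 + 25)*6 + 1 = sqrt(1/16 + 25)*6 + 1 = sqrt(401/16)*6 + 1 = (sqrt(401)/4)*6 + 1 = 3*sqrt(401)/2 + 1 = 1 + 3*sqrt(401)/2 ≈ 31.037)
n*(-20) + (22 - 1*2) = (1 + 3*sqrt(401)/2)*(-20) + (22 - 1*2) = (-20 - 30*sqrt(401)) + (22 - 2) = (-20 - 30*sqrt(401)) + 20 = -30*sqrt(401)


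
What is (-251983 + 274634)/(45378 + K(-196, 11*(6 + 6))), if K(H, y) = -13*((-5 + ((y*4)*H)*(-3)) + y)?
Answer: -22651/3992305 ≈ -0.0056737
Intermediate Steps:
K(H, y) = 65 - 13*y + 156*H*y (K(H, y) = -13*((-5 + ((4*y)*H)*(-3)) + y) = -13*((-5 + (4*H*y)*(-3)) + y) = -13*((-5 - 12*H*y) + y) = -13*(-5 + y - 12*H*y) = 65 - 13*y + 156*H*y)
(-251983 + 274634)/(45378 + K(-196, 11*(6 + 6))) = (-251983 + 274634)/(45378 + (65 - 143*(6 + 6) + 156*(-196)*(11*(6 + 6)))) = 22651/(45378 + (65 - 143*12 + 156*(-196)*(11*12))) = 22651/(45378 + (65 - 13*132 + 156*(-196)*132)) = 22651/(45378 + (65 - 1716 - 4036032)) = 22651/(45378 - 4037683) = 22651/(-3992305) = 22651*(-1/3992305) = -22651/3992305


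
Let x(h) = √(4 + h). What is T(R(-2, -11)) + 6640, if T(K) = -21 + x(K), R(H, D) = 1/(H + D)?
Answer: 6619 + √663/13 ≈ 6621.0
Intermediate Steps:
R(H, D) = 1/(D + H)
T(K) = -21 + √(4 + K)
T(R(-2, -11)) + 6640 = (-21 + √(4 + 1/(-11 - 2))) + 6640 = (-21 + √(4 + 1/(-13))) + 6640 = (-21 + √(4 - 1/13)) + 6640 = (-21 + √(51/13)) + 6640 = (-21 + √663/13) + 6640 = 6619 + √663/13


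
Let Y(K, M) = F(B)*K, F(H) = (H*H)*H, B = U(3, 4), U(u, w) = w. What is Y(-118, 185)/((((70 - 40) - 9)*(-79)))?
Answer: 7552/1659 ≈ 4.5521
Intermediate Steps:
B = 4
F(H) = H³ (F(H) = H²*H = H³)
Y(K, M) = 64*K (Y(K, M) = 4³*K = 64*K)
Y(-118, 185)/((((70 - 40) - 9)*(-79))) = (64*(-118))/((((70 - 40) - 9)*(-79))) = -7552*(-1/(79*(30 - 9))) = -7552/(21*(-79)) = -7552/(-1659) = -7552*(-1/1659) = 7552/1659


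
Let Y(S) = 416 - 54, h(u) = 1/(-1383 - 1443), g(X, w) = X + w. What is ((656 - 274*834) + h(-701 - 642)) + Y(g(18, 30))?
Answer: -642909349/2826 ≈ -2.2750e+5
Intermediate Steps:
h(u) = -1/2826 (h(u) = 1/(-2826) = -1/2826)
Y(S) = 362
((656 - 274*834) + h(-701 - 642)) + Y(g(18, 30)) = ((656 - 274*834) - 1/2826) + 362 = ((656 - 228516) - 1/2826) + 362 = (-227860 - 1/2826) + 362 = -643932361/2826 + 362 = -642909349/2826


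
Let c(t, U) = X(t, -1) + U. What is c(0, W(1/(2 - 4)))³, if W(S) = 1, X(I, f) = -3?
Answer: -8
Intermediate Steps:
c(t, U) = -3 + U
c(0, W(1/(2 - 4)))³ = (-3 + 1)³ = (-2)³ = -8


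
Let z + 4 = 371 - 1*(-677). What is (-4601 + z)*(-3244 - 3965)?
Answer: 25642413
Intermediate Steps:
z = 1044 (z = -4 + (371 - 1*(-677)) = -4 + (371 + 677) = -4 + 1048 = 1044)
(-4601 + z)*(-3244 - 3965) = (-4601 + 1044)*(-3244 - 3965) = -3557*(-7209) = 25642413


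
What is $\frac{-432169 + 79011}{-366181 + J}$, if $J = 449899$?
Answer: $- \frac{176579}{41859} \approx -4.2184$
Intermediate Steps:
$\frac{-432169 + 79011}{-366181 + J} = \frac{-432169 + 79011}{-366181 + 449899} = - \frac{353158}{83718} = \left(-353158\right) \frac{1}{83718} = - \frac{176579}{41859}$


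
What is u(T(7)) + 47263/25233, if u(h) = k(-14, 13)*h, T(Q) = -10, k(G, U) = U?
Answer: -3233027/25233 ≈ -128.13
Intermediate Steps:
u(h) = 13*h
u(T(7)) + 47263/25233 = 13*(-10) + 47263/25233 = -130 + 47263*(1/25233) = -130 + 47263/25233 = -3233027/25233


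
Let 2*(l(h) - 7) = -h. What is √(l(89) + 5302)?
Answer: √21058/2 ≈ 72.557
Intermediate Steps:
l(h) = 7 - h/2 (l(h) = 7 + (-h)/2 = 7 - h/2)
√(l(89) + 5302) = √((7 - ½*89) + 5302) = √((7 - 89/2) + 5302) = √(-75/2 + 5302) = √(10529/2) = √21058/2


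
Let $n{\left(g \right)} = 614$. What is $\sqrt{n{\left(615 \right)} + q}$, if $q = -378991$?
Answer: $i \sqrt{378377} \approx 615.12 i$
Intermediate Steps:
$\sqrt{n{\left(615 \right)} + q} = \sqrt{614 - 378991} = \sqrt{-378377} = i \sqrt{378377}$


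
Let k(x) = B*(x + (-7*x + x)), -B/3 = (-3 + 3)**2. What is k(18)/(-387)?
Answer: 0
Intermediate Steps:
B = 0 (B = -3*(-3 + 3)**2 = -3*0**2 = -3*0 = 0)
k(x) = 0 (k(x) = 0*(x + (-7*x + x)) = 0*(x - 6*x) = 0*(-5*x) = 0)
k(18)/(-387) = 0/(-387) = 0*(-1/387) = 0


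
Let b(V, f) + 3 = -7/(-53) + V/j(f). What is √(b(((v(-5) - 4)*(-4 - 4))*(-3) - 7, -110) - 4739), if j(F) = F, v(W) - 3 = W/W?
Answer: I*√161168711770/5830 ≈ 68.861*I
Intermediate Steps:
v(W) = 4 (v(W) = 3 + W/W = 3 + 1 = 4)
b(V, f) = -152/53 + V/f (b(V, f) = -3 + (-7/(-53) + V/f) = -3 + (-7*(-1/53) + V/f) = -3 + (7/53 + V/f) = -152/53 + V/f)
√(b(((v(-5) - 4)*(-4 - 4))*(-3) - 7, -110) - 4739) = √((-152/53 + (((4 - 4)*(-4 - 4))*(-3) - 7)/(-110)) - 4739) = √((-152/53 + ((0*(-8))*(-3) - 7)*(-1/110)) - 4739) = √((-152/53 + (0*(-3) - 7)*(-1/110)) - 4739) = √((-152/53 + (0 - 7)*(-1/110)) - 4739) = √((-152/53 - 7*(-1/110)) - 4739) = √((-152/53 + 7/110) - 4739) = √(-16349/5830 - 4739) = √(-27644719/5830) = I*√161168711770/5830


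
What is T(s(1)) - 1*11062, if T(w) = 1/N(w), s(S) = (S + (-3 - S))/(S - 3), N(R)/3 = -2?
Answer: -66373/6 ≈ -11062.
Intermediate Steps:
N(R) = -6 (N(R) = 3*(-2) = -6)
s(S) = -3/(-3 + S)
T(w) = -1/6 (T(w) = 1/(-6) = -1/6)
T(s(1)) - 1*11062 = -1/6 - 1*11062 = -1/6 - 11062 = -66373/6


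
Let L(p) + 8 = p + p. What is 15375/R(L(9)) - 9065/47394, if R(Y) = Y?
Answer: 36429605/23697 ≈ 1537.3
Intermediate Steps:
L(p) = -8 + 2*p (L(p) = -8 + (p + p) = -8 + 2*p)
15375/R(L(9)) - 9065/47394 = 15375/(-8 + 2*9) - 9065/47394 = 15375/(-8 + 18) - 9065*1/47394 = 15375/10 - 9065/47394 = 15375*(⅒) - 9065/47394 = 3075/2 - 9065/47394 = 36429605/23697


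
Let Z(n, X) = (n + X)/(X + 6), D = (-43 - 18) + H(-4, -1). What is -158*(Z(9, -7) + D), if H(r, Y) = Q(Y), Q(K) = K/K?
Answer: 9796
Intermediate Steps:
Q(K) = 1
H(r, Y) = 1
D = -60 (D = (-43 - 18) + 1 = -61 + 1 = -60)
Z(n, X) = (X + n)/(6 + X)
-158*(Z(9, -7) + D) = -158*((-7 + 9)/(6 - 7) - 60) = -158*(2/(-1) - 60) = -158*(-1*2 - 60) = -158*(-2 - 60) = -158*(-62) = 9796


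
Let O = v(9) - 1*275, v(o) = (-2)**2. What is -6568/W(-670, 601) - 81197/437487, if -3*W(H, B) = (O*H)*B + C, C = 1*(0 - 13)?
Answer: -2950628404627/15913379193753 ≈ -0.18542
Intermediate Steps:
v(o) = 4
O = -271 (O = 4 - 1*275 = 4 - 275 = -271)
C = -13 (C = 1*(-13) = -13)
W(H, B) = 13/3 + 271*B*H/3 (W(H, B) = -((-271*H)*B - 13)/3 = -(-271*B*H - 13)/3 = -(-13 - 271*B*H)/3 = 13/3 + 271*B*H/3)
-6568/W(-670, 601) - 81197/437487 = -6568/(13/3 + (271/3)*601*(-670)) - 81197/437487 = -6568/(13/3 - 109123570/3) - 81197*1/437487 = -6568/(-36374519) - 81197/437487 = -6568*(-1/36374519) - 81197/437487 = 6568/36374519 - 81197/437487 = -2950628404627/15913379193753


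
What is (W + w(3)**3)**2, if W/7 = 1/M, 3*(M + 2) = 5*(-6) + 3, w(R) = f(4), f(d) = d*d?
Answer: 2029412401/121 ≈ 1.6772e+7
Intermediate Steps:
f(d) = d**2
w(R) = 16 (w(R) = 4**2 = 16)
M = -11 (M = -2 + (5*(-6) + 3)/3 = -2 + (-30 + 3)/3 = -2 + (1/3)*(-27) = -2 - 9 = -11)
W = -7/11 (W = 7/(-11) = 7*(-1/11) = -7/11 ≈ -0.63636)
(W + w(3)**3)**2 = (-7/11 + 16**3)**2 = (-7/11 + 4096)**2 = (45049/11)**2 = 2029412401/121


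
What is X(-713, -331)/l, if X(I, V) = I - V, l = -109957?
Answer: 382/109957 ≈ 0.0034741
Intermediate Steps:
X(-713, -331)/l = (-713 - 1*(-331))/(-109957) = (-713 + 331)*(-1/109957) = -382*(-1/109957) = 382/109957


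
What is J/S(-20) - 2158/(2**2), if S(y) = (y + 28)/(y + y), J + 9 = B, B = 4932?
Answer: -50309/2 ≈ -25155.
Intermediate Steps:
J = 4923 (J = -9 + 4932 = 4923)
S(y) = (28 + y)/(2*y) (S(y) = (28 + y)/((2*y)) = (28 + y)*(1/(2*y)) = (28 + y)/(2*y))
J/S(-20) - 2158/(2**2) = 4923/(((1/2)*(28 - 20)/(-20))) - 2158/(2**2) = 4923/(((1/2)*(-1/20)*8)) - 2158/4 = 4923/(-1/5) - 2158*1/4 = 4923*(-5) - 1079/2 = -24615 - 1079/2 = -50309/2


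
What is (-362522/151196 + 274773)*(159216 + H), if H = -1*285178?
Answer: -1308248133507133/37799 ≈ -3.4611e+10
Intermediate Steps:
H = -285178
(-362522/151196 + 274773)*(159216 + H) = (-362522/151196 + 274773)*(159216 - 285178) = (-362522*1/151196 + 274773)*(-125962) = (-181261/75598 + 274773)*(-125962) = (20772107993/75598)*(-125962) = -1308248133507133/37799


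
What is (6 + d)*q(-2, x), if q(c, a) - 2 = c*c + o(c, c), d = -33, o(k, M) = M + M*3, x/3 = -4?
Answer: 54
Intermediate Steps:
x = -12 (x = 3*(-4) = -12)
o(k, M) = 4*M (o(k, M) = M + 3*M = 4*M)
q(c, a) = 2 + c**2 + 4*c (q(c, a) = 2 + (c*c + 4*c) = 2 + (c**2 + 4*c) = 2 + c**2 + 4*c)
(6 + d)*q(-2, x) = (6 - 33)*(2 + (-2)**2 + 4*(-2)) = -27*(2 + 4 - 8) = -27*(-2) = 54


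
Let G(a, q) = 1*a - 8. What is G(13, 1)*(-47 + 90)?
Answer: 215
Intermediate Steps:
G(a, q) = -8 + a (G(a, q) = a - 8 = -8 + a)
G(13, 1)*(-47 + 90) = (-8 + 13)*(-47 + 90) = 5*43 = 215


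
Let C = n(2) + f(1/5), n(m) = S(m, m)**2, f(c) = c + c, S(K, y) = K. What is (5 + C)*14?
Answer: 658/5 ≈ 131.60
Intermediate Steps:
f(c) = 2*c
n(m) = m**2
C = 22/5 (C = 2**2 + 2/5 = 4 + 2*(1/5) = 4 + 2/5 = 22/5 ≈ 4.4000)
(5 + C)*14 = (5 + 22/5)*14 = (47/5)*14 = 658/5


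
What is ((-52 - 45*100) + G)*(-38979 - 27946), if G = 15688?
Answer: -745276800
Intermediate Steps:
((-52 - 45*100) + G)*(-38979 - 27946) = ((-52 - 45*100) + 15688)*(-38979 - 27946) = ((-52 - 4500) + 15688)*(-66925) = (-4552 + 15688)*(-66925) = 11136*(-66925) = -745276800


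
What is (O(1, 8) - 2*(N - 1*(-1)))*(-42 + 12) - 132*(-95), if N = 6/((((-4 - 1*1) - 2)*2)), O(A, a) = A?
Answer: 87810/7 ≈ 12544.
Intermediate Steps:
N = -3/7 (N = 6/((((-4 - 1) - 2)*2)) = 6/(((-5 - 2)*2)) = 6/((-7*2)) = 6/(-14) = 6*(-1/14) = -3/7 ≈ -0.42857)
(O(1, 8) - 2*(N - 1*(-1)))*(-42 + 12) - 132*(-95) = (1 - 2*(-3/7 - 1*(-1)))*(-42 + 12) - 132*(-95) = (1 - 2*(-3/7 + 1))*(-30) + 12540 = (1 - 2*4/7)*(-30) + 12540 = (1 - 8/7)*(-30) + 12540 = -⅐*(-30) + 12540 = 30/7 + 12540 = 87810/7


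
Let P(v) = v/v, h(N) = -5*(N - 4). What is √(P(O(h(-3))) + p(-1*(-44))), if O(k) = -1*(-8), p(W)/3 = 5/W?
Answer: √649/22 ≈ 1.1580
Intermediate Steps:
p(W) = 15/W (p(W) = 3*(5/W) = 15/W)
h(N) = 20 - 5*N (h(N) = -5*(-4 + N) = 20 - 5*N)
O(k) = 8
P(v) = 1
√(P(O(h(-3))) + p(-1*(-44))) = √(1 + 15/((-1*(-44)))) = √(1 + 15/44) = √(59/44) = √649/22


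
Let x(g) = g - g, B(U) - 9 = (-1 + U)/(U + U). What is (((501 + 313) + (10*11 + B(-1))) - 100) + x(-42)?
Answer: 834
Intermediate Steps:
B(U) = 9 + (-1 + U)/(2*U) (B(U) = 9 + (-1 + U)/(U + U) = 9 + (-1 + U)/((2*U)) = 9 + (-1 + U)*(1/(2*U)) = 9 + (-1 + U)/(2*U))
x(g) = 0
(((501 + 313) + (10*11 + B(-1))) - 100) + x(-42) = (((501 + 313) + (10*11 + (½)*(-1 + 19*(-1))/(-1))) - 100) + 0 = ((814 + (110 + (½)*(-1)*(-1 - 19))) - 100) + 0 = ((814 + (110 + (½)*(-1)*(-20))) - 100) + 0 = ((814 + (110 + 10)) - 100) + 0 = ((814 + 120) - 100) + 0 = (934 - 100) + 0 = 834 + 0 = 834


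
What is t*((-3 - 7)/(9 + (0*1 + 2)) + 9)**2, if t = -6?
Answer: -47526/121 ≈ -392.78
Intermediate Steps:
t*((-3 - 7)/(9 + (0*1 + 2)) + 9)**2 = -6*((-3 - 7)/(9 + (0*1 + 2)) + 9)**2 = -6*(-10/(9 + (0 + 2)) + 9)**2 = -6*(-10/(9 + 2) + 9)**2 = -6*(-10/11 + 9)**2 = -6*(89/11)**2 = -6*7921/121 = -47526/121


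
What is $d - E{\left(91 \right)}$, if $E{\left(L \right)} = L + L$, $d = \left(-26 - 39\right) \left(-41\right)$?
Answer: $2483$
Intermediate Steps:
$d = 2665$ ($d = \left(-65\right) \left(-41\right) = 2665$)
$E{\left(L \right)} = 2 L$
$d - E{\left(91 \right)} = 2665 - 2 \cdot 91 = 2665 - 182 = 2483$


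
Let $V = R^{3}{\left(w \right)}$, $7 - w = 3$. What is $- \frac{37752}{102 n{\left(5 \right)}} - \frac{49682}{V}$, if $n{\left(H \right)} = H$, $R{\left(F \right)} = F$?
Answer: $- \frac{2312829}{2720} \approx -850.3$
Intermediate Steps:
$w = 4$ ($w = 7 - 3 = 4$)
$V = 64$ ($V = 4^{3} = 64$)
$- \frac{37752}{102 n{\left(5 \right)}} - \frac{49682}{V} = - \frac{37752}{102 \cdot 5} - \frac{49682}{64} = - \frac{37752}{510} - \frac{24841}{32} = \left(-37752\right) \frac{1}{510} - \frac{24841}{32} = - \frac{6292}{85} - \frac{24841}{32} = - \frac{2312829}{2720}$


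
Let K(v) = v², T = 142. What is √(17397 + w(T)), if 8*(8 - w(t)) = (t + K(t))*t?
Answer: I*√1372106/2 ≈ 585.68*I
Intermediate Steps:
w(t) = 8 - t*(t + t²)/8 (w(t) = 8 - (t + t²)*t/8 = 8 - t*(t + t²)/8)
√(17397 + w(T)) = √(17397 + (8 - ⅛*142² - ⅛*142³)) = √(17397 + (8 - ⅛*20164 - ⅛*2863288)) = √(17397 + (8 - 5041/2 - 357911)) = √(17397 - 720847/2) = √(-686053/2) = I*√1372106/2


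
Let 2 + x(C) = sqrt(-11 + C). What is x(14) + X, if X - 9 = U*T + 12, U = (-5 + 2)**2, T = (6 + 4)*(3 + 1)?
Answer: 379 + sqrt(3) ≈ 380.73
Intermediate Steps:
x(C) = -2 + sqrt(-11 + C)
T = 40 (T = 10*4 = 40)
U = 9 (U = (-3)**2 = 9)
X = 381 (X = 9 + (9*40 + 12) = 9 + (360 + 12) = 9 + 372 = 381)
x(14) + X = (-2 + sqrt(-11 + 14)) + 381 = (-2 + sqrt(3)) + 381 = 379 + sqrt(3)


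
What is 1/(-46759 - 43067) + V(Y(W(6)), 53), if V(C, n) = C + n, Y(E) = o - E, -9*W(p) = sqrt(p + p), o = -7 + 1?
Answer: 4221821/89826 + 2*sqrt(3)/9 ≈ 47.385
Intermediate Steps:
o = -6
W(p) = -sqrt(2)*sqrt(p)/9 (W(p) = -sqrt(p + p)/9 = -sqrt(2)*sqrt(p)/9)
Y(E) = -6 - E
1/(-46759 - 43067) + V(Y(W(6)), 53) = 1/(-46759 - 43067) + ((-6 - (-1)*sqrt(2)*sqrt(6)/9) + 53) = 1/(-89826) + ((-6 - (-2)*sqrt(3)/9) + 53) = -1/89826 + ((-6 + 2*sqrt(3)/9) + 53) = -1/89826 + (47 + 2*sqrt(3)/9) = 4221821/89826 + 2*sqrt(3)/9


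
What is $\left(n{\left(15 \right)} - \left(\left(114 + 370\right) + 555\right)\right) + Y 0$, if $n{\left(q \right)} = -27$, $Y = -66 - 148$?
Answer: $-1066$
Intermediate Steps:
$Y = -214$ ($Y = -66 - 148 = -214$)
$\left(n{\left(15 \right)} - \left(\left(114 + 370\right) + 555\right)\right) + Y 0 = \left(-27 - \left(\left(114 + 370\right) + 555\right)\right) - 0 = \left(-27 - \left(484 + 555\right)\right) + 0 = \left(-27 - 1039\right) + 0 = -1066 + 0 = -1066$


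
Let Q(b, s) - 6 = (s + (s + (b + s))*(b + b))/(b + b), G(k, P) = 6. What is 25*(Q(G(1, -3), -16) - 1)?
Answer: -1675/3 ≈ -558.33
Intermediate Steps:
Q(b, s) = 6 + (s + 2*b*(b + 2*s))/(2*b) (Q(b, s) = 6 + (s + (s + (b + s))*(b + b))/(b + b) = 6 + (s + (b + 2*s)*(2*b))/((2*b)) = 6 + (s + 2*b*(b + 2*s))*(1/(2*b)) = 6 + (s + 2*b*(b + 2*s))/(2*b))
25*(Q(G(1, -3), -16) - 1) = 25*((6 + 6 + 2*(-16) + (1/2)*(-16)/6) - 1) = 25*((6 + 6 - 32 + (1/2)*(-16)*(1/6)) - 1) = 25*((6 + 6 - 32 - 4/3) - 1) = 25*(-64/3 - 1) = 25*(-67/3) = -1675/3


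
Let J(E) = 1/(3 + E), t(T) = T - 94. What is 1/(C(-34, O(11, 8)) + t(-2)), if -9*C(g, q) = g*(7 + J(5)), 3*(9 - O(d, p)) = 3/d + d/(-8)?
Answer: -12/829 ≈ -0.014475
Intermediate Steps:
t(T) = -94 + T
O(d, p) = 9 - 1/d + d/24 (O(d, p) = 9 - (3/d + d/(-8))/3 = 9 - (3/d + d*(-1/8))/3 = 9 - (3/d - d/8)/3 = 9 + (-1/d + d/24) = 9 - 1/d + d/24)
C(g, q) = -19*g/24 (C(g, q) = -g*(7 + 1/(3 + 5))/9 = -g*(7 + 1/8)/9 = -g*57/(9*8) = -19*g/24)
1/(C(-34, O(11, 8)) + t(-2)) = 1/(-19/24*(-34) + (-94 - 2)) = 1/(323/12 - 96) = 1/(-829/12) = -12/829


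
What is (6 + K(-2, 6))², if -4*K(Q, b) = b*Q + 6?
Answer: 225/4 ≈ 56.250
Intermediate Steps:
K(Q, b) = -3/2 - Q*b/4 (K(Q, b) = -(b*Q + 6)/4 = -(Q*b + 6)/4 = -(6 + Q*b)/4 = -3/2 - Q*b/4)
(6 + K(-2, 6))² = (6 + (-3/2 - ¼*(-2)*6))² = (6 + (-3/2 + 3))² = (6 + 3/2)² = (15/2)² = 225/4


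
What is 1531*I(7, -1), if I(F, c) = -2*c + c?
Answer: 1531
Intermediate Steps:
I(F, c) = -c
1531*I(7, -1) = 1531*(-1*(-1)) = 1531*1 = 1531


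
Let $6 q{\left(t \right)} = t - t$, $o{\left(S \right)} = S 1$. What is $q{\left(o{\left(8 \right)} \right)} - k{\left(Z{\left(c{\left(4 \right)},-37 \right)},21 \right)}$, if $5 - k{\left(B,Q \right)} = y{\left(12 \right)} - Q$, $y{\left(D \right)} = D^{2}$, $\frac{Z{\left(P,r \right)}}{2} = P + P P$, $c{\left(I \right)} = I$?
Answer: $118$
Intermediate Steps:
$o{\left(S \right)} = S$
$Z{\left(P,r \right)} = 2 P + 2 P^{2}$ ($Z{\left(P,r \right)} = 2 \left(P + P P\right) = 2 \left(P + P^{2}\right) = 2 P + 2 P^{2}$)
$q{\left(t \right)} = 0$ ($q{\left(t \right)} = \frac{t - t}{6} = \frac{1}{6} \cdot 0 = 0$)
$k{\left(B,Q \right)} = -139 + Q$ ($k{\left(B,Q \right)} = 5 - \left(12^{2} - Q\right) = 5 - \left(144 - Q\right) = 5 + \left(-144 + Q\right) = -139 + Q$)
$q{\left(o{\left(8 \right)} \right)} - k{\left(Z{\left(c{\left(4 \right)},-37 \right)},21 \right)} = 0 - \left(-139 + 21\right) = 0 - -118 = 0 + 118 = 118$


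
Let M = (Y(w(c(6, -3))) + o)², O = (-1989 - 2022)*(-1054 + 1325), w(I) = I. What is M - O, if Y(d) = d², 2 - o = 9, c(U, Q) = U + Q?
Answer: 1086985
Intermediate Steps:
c(U, Q) = Q + U
o = -7 (o = 2 - 1*9 = 2 - 9 = -7)
O = -1086981 (O = -4011*271 = -1086981)
M = 4 (M = ((-3 + 6)² - 7)² = (3² - 7)² = (9 - 7)² = 2² = 4)
M - O = 4 - 1*(-1086981) = 4 + 1086981 = 1086985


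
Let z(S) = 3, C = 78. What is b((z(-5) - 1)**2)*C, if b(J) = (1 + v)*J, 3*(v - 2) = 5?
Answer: 1456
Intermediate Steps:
v = 11/3 (v = 2 + (1/3)*5 = 2 + 5/3 = 11/3 ≈ 3.6667)
b(J) = 14*J/3 (b(J) = (1 + 11/3)*J = 14*J/3)
b((z(-5) - 1)**2)*C = (14*(3 - 1)**2/3)*78 = ((14/3)*2**2)*78 = ((14/3)*4)*78 = (56/3)*78 = 1456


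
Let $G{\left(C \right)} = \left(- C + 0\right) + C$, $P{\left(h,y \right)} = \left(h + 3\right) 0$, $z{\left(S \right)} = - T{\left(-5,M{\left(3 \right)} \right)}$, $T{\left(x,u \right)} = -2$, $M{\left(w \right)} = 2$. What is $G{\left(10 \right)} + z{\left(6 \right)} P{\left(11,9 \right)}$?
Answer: $0$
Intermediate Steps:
$z{\left(S \right)} = 2$ ($z{\left(S \right)} = \left(-1\right) \left(-2\right) = 2$)
$P{\left(h,y \right)} = 0$ ($P{\left(h,y \right)} = \left(3 + h\right) 0 = 0$)
$G{\left(C \right)} = 0$ ($G{\left(C \right)} = - C + C = 0$)
$G{\left(10 \right)} + z{\left(6 \right)} P{\left(11,9 \right)} = 0 + 2 \cdot 0 = 0 + 0 = 0$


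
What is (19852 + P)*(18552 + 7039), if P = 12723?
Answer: 833626825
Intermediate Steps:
(19852 + P)*(18552 + 7039) = (19852 + 12723)*(18552 + 7039) = 32575*25591 = 833626825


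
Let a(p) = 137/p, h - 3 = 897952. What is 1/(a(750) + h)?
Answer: 750/673466387 ≈ 1.1136e-6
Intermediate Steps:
h = 897955 (h = 3 + 897952 = 897955)
1/(a(750) + h) = 1/(137/750 + 897955) = 1/(673466387/750) = 750/673466387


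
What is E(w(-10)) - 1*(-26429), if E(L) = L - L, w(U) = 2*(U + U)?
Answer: 26429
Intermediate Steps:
w(U) = 4*U (w(U) = 2*(2*U) = 4*U)
E(L) = 0
E(w(-10)) - 1*(-26429) = 0 - 1*(-26429) = 0 + 26429 = 26429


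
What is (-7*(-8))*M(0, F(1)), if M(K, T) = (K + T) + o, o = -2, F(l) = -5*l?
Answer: -392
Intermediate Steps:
M(K, T) = -2 + K + T (M(K, T) = (K + T) - 2 = -2 + K + T)
(-7*(-8))*M(0, F(1)) = (-7*(-8))*(-2 + 0 - 5*1) = 56*(-2 + 0 - 5) = 56*(-7) = -392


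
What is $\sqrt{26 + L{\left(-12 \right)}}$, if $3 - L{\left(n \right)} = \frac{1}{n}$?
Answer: $\frac{\sqrt{1047}}{6} \approx 5.3929$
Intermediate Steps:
$L{\left(n \right)} = 3 - \frac{1}{n}$
$\sqrt{26 + L{\left(-12 \right)}} = \sqrt{26 + \left(3 - \frac{1}{-12}\right)} = \sqrt{26 + \left(3 - - \frac{1}{12}\right)} = \sqrt{26 + \left(3 + \frac{1}{12}\right)} = \sqrt{26 + \frac{37}{12}} = \sqrt{\frac{349}{12}} = \frac{\sqrt{1047}}{6}$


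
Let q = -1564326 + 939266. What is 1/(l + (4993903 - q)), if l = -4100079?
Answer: 1/1518884 ≈ 6.5838e-7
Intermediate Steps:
q = -625060
1/(l + (4993903 - q)) = 1/(-4100079 + (4993903 - 1*(-625060))) = 1/(-4100079 + (4993903 + 625060)) = 1/(-4100079 + 5618963) = 1/1518884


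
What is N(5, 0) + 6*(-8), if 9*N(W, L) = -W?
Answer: -437/9 ≈ -48.556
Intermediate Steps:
N(W, L) = -W/9 (N(W, L) = (-W)/9 = -W/9)
N(5, 0) + 6*(-8) = -1/9*5 + 6*(-8) = -5/9 - 48 = -437/9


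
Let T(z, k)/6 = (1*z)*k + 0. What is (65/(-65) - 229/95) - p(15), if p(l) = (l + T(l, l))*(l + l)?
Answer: -3890574/95 ≈ -40953.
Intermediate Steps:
T(z, k) = 6*k*z (T(z, k) = 6*((1*z)*k + 0) = 6*(z*k + 0) = 6*(k*z + 0) = 6*(k*z) = 6*k*z)
p(l) = 2*l*(l + 6*l²) (p(l) = (l + 6*l*l)*(l + l) = (l + 6*l²)*(2*l) = 2*l*(l + 6*l²))
(65/(-65) - 229/95) - p(15) = (65/(-65) - 229/95) - 15²*(2 + 12*15) = (65*(-1/65) - 229*1/95) - 225*(2 + 180) = (-1 - 229/95) - 225*182 = -324/95 - 1*40950 = -324/95 - 40950 = -3890574/95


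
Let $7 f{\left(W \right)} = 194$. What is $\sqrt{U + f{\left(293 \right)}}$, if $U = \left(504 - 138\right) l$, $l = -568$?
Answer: $\frac{i \sqrt{10185154}}{7} \approx 455.92 i$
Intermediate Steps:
$f{\left(W \right)} = \frac{194}{7}$ ($f{\left(W \right)} = \frac{1}{7} \cdot 194 = \frac{194}{7}$)
$U = -207888$ ($U = \left(504 - 138\right) \left(-568\right) = 366 \left(-568\right) = -207888$)
$\sqrt{U + f{\left(293 \right)}} = \sqrt{-207888 + \frac{194}{7}} = \sqrt{- \frac{1455022}{7}} = \frac{i \sqrt{10185154}}{7}$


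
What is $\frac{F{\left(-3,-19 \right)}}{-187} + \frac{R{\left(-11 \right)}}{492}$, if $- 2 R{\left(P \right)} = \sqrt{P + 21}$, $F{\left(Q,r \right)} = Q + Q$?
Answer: $\frac{6}{187} - \frac{\sqrt{10}}{984} \approx 0.028872$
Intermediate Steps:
$F{\left(Q,r \right)} = 2 Q$
$R{\left(P \right)} = - \frac{\sqrt{21 + P}}{2}$ ($R{\left(P \right)} = - \frac{\sqrt{P + 21}}{2} = - \frac{\sqrt{21 + P}}{2}$)
$\frac{F{\left(-3,-19 \right)}}{-187} + \frac{R{\left(-11 \right)}}{492} = \frac{2 \left(-3\right)}{-187} + \frac{\left(- \frac{1}{2}\right) \sqrt{21 - 11}}{492} = \left(-6\right) \left(- \frac{1}{187}\right) + - \frac{\sqrt{10}}{2} \cdot \frac{1}{492} = \frac{6}{187} - \frac{\sqrt{10}}{984}$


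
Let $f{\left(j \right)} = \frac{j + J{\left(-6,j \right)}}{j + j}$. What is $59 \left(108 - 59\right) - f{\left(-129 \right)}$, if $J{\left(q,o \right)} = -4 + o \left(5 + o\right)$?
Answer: $\frac{761741}{258} \approx 2952.5$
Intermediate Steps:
$f{\left(j \right)} = \frac{-4 + j^{2} + 6 j}{2 j}$ ($f{\left(j \right)} = \frac{j + \left(-4 + j^{2} + 5 j\right)}{j + j} = \frac{-4 + j^{2} + 6 j}{2 j}$)
$59 \left(108 - 59\right) - f{\left(-129 \right)} = 59 \left(108 - 59\right) - \left(3 + \frac{1}{2} \left(-129\right) - \frac{2}{-129}\right) = 59 \cdot 49 - \left(3 - \frac{129}{2} - - \frac{2}{129}\right) = 2891 - \left(3 - \frac{129}{2} + \frac{2}{129}\right) = 2891 - - \frac{15863}{258} = 2891 + \frac{15863}{258} = \frac{761741}{258}$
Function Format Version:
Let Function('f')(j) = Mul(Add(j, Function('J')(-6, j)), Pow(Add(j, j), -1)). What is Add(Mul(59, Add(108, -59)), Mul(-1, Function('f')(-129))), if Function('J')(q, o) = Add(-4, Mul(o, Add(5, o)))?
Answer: Rational(761741, 258) ≈ 2952.5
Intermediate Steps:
Function('f')(j) = Mul(Rational(1, 2), Pow(j, -1), Add(-4, Pow(j, 2), Mul(6, j))) (Function('f')(j) = Mul(Add(j, Add(-4, Pow(j, 2), Mul(5, j))), Pow(Add(j, j), -1)) = Mul(Add(-4, Pow(j, 2), Mul(6, j)), Pow(Mul(2, j), -1)) = Mul(Add(-4, Pow(j, 2), Mul(6, j)), Mul(Rational(1, 2), Pow(j, -1))) = Mul(Rational(1, 2), Pow(j, -1), Add(-4, Pow(j, 2), Mul(6, j))))
Add(Mul(59, Add(108, -59)), Mul(-1, Function('f')(-129))) = Add(Mul(59, Add(108, -59)), Mul(-1, Add(3, Mul(Rational(1, 2), -129), Mul(-2, Pow(-129, -1))))) = Add(Mul(59, 49), Mul(-1, Add(3, Rational(-129, 2), Mul(-2, Rational(-1, 129))))) = Add(2891, Mul(-1, Add(3, Rational(-129, 2), Rational(2, 129)))) = Add(2891, Mul(-1, Rational(-15863, 258))) = Add(2891, Rational(15863, 258)) = Rational(761741, 258)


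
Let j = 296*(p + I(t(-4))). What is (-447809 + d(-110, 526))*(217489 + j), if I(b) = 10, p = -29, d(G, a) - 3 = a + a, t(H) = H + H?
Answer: -94651536210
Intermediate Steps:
t(H) = 2*H
d(G, a) = 3 + 2*a (d(G, a) = 3 + (a + a) = 3 + 2*a)
j = -5624 (j = 296*(-29 + 10) = 296*(-19) = -5624)
(-447809 + d(-110, 526))*(217489 + j) = (-447809 + (3 + 2*526))*(217489 - 5624) = (-447809 + (3 + 1052))*211865 = (-447809 + 1055)*211865 = -446754*211865 = -94651536210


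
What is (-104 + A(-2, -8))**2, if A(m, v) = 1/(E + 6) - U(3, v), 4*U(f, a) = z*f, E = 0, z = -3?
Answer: 1485961/144 ≈ 10319.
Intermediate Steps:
U(f, a) = -3*f/4 (U(f, a) = (-3*f)/4 = -3*f/4)
A(m, v) = 29/12 (A(m, v) = 1/(0 + 6) - (-3)*3/4 = 1/6 - 1*(-9/4) = 1/6 + 9/4 = 29/12)
(-104 + A(-2, -8))**2 = (-104 + 29/12)**2 = (-1219/12)**2 = 1485961/144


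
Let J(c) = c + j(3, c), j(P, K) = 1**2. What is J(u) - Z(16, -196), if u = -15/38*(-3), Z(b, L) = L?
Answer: 7531/38 ≈ 198.18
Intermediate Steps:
j(P, K) = 1
u = 45/38 (u = -15*1/38*(-3) = -15/38*(-3) = 45/38 ≈ 1.1842)
J(c) = 1 + c (J(c) = c + 1 = 1 + c)
J(u) - Z(16, -196) = (1 + 45/38) - 1*(-196) = 83/38 + 196 = 7531/38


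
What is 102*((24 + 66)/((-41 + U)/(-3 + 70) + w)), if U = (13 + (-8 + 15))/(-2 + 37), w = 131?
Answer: 1076355/15289 ≈ 70.401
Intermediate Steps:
U = 4/7 (U = (13 + 7)/35 = 20*(1/35) = 4/7 ≈ 0.57143)
102*((24 + 66)/((-41 + U)/(-3 + 70) + w)) = 102*((24 + 66)/((-41 + 4/7)/(-3 + 70) + 131)) = 102*(90/(-283/7/67 + 131)) = 102*(90/(-283/7*1/67 + 131)) = 102*(90/(-283/469 + 131)) = 102*(90/(61156/469)) = 102*(90*(469/61156)) = 102*(21105/30578) = 1076355/15289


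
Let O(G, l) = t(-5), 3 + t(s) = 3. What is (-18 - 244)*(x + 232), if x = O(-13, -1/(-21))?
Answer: -60784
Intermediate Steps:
t(s) = 0 (t(s) = -3 + 3 = 0)
O(G, l) = 0
x = 0
(-18 - 244)*(x + 232) = (-18 - 244)*(0 + 232) = -262*232 = -60784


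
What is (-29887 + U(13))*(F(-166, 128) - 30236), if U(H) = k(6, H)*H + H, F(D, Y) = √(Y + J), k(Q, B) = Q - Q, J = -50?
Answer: 903270264 - 29874*√78 ≈ 9.0301e+8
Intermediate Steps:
k(Q, B) = 0
F(D, Y) = √(-50 + Y) (F(D, Y) = √(Y - 50) = √(-50 + Y))
U(H) = H (U(H) = 0*H + H = 0 + H = H)
(-29887 + U(13))*(F(-166, 128) - 30236) = (-29887 + 13)*(√(-50 + 128) - 30236) = -29874*(√78 - 30236) = -29874*(-30236 + √78) = 903270264 - 29874*√78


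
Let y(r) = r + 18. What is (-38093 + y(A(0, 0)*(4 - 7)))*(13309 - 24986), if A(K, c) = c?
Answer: 444601775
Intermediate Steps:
y(r) = 18 + r
(-38093 + y(A(0, 0)*(4 - 7)))*(13309 - 24986) = (-38093 + (18 + 0*(4 - 7)))*(13309 - 24986) = (-38093 + (18 + 0*(-3)))*(-11677) = (-38093 + (18 + 0))*(-11677) = (-38093 + 18)*(-11677) = -38075*(-11677) = 444601775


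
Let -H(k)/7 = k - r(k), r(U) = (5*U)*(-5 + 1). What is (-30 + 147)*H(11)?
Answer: -189189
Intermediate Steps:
r(U) = -20*U (r(U) = (5*U)*(-4) = -20*U)
H(k) = -147*k (H(k) = -7*(k - (-20)*k) = -7*(k + 20*k) = -147*k)
(-30 + 147)*H(11) = (-30 + 147)*(-147*11) = 117*(-1617) = -189189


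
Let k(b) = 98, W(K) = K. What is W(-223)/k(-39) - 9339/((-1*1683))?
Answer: 16361/4998 ≈ 3.2735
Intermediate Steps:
W(-223)/k(-39) - 9339/((-1*1683)) = -223/98 - 9339/((-1*1683)) = -223*1/98 - 9339/(-1683) = -223/98 - 9339*(-1/1683) = -223/98 + 283/51 = 16361/4998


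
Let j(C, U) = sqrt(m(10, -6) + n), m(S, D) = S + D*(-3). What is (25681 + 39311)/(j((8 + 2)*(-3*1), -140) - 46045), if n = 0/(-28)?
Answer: -997518880/706713999 - 43328*sqrt(7)/706713999 ≈ -1.4117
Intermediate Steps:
m(S, D) = S - 3*D
n = 0 (n = 0*(-1/28) = 0)
j(C, U) = 2*sqrt(7) (j(C, U) = sqrt((10 - 3*(-6)) + 0) = sqrt((10 + 18) + 0) = sqrt(28 + 0) = sqrt(28) = 2*sqrt(7))
(25681 + 39311)/(j((8 + 2)*(-3*1), -140) - 46045) = (25681 + 39311)/(2*sqrt(7) - 46045) = 64992/(-46045 + 2*sqrt(7))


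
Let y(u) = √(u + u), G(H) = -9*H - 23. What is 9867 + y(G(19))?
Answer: 9867 + 2*I*√97 ≈ 9867.0 + 19.698*I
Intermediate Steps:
G(H) = -23 - 9*H
y(u) = √2*√u (y(u) = √(2*u) = √2*√u)
9867 + y(G(19)) = 9867 + √2*√(-23 - 9*19) = 9867 + √2*√(-23 - 171) = 9867 + √2*√(-194) = 9867 + √2*(I*√194) = 9867 + 2*I*√97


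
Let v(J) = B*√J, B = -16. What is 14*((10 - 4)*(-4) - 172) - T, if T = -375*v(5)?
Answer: -2744 - 6000*√5 ≈ -16160.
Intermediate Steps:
v(J) = -16*√J
T = 6000*√5 (T = -(-6000)*√5 = 6000*√5 ≈ 13416.)
14*((10 - 4)*(-4) - 172) - T = 14*((10 - 4)*(-4) - 172) - 6000*√5 = 14*(6*(-4) - 172) - 6000*√5 = 14*(-24 - 172) - 6000*√5 = 14*(-196) - 6000*√5 = -2744 - 6000*√5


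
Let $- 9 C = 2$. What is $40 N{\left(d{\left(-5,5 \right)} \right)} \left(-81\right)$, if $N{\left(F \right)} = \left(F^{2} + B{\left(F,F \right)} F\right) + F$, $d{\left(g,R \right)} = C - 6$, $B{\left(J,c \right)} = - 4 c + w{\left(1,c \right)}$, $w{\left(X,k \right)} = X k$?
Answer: $271040$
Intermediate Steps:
$C = - \frac{2}{9}$ ($C = \left(- \frac{1}{9}\right) 2 = - \frac{2}{9} \approx -0.22222$)
$B{\left(J,c \right)} = - 3 c$ ($B{\left(J,c \right)} = - 4 c + 1 c = - 4 c + c = - 3 c$)
$d{\left(g,R \right)} = - \frac{56}{9}$ ($d{\left(g,R \right)} = - \frac{2}{9} - 6 = - \frac{56}{9}$)
$N{\left(F \right)} = F - 2 F^{2}$ ($N{\left(F \right)} = \left(F^{2} + - 3 F F\right) + F = \left(F^{2} - 3 F^{2}\right) + F = - 2 F^{2} + F = F - 2 F^{2}$)
$40 N{\left(d{\left(-5,5 \right)} \right)} \left(-81\right) = 40 \left(- \frac{56 \left(1 - - \frac{112}{9}\right)}{9}\right) \left(-81\right) = 40 \left(- \frac{56 \left(1 + \frac{112}{9}\right)}{9}\right) \left(-81\right) = 40 \left(\left(- \frac{56}{9}\right) \frac{121}{9}\right) \left(-81\right) = 40 \left(- \frac{6776}{81}\right) \left(-81\right) = \left(- \frac{271040}{81}\right) \left(-81\right) = 271040$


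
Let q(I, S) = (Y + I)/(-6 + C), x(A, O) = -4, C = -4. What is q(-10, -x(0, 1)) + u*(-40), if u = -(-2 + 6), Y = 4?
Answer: 803/5 ≈ 160.60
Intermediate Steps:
u = -4 (u = -1*4 = -4)
q(I, S) = -⅖ - I/10 (q(I, S) = (4 + I)/(-6 - 4) = (4 + I)/(-10) = (4 + I)*(-⅒) = -⅖ - I/10)
q(-10, -x(0, 1)) + u*(-40) = (-⅖ - ⅒*(-10)) - 4*(-40) = (-⅖ + 1) + 160 = ⅗ + 160 = 803/5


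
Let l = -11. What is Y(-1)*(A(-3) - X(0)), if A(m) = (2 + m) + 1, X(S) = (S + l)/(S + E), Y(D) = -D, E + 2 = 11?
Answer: 11/9 ≈ 1.2222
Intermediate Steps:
E = 9 (E = -2 + 11 = 9)
X(S) = (-11 + S)/(9 + S) (X(S) = (S - 11)/(S + 9) = (-11 + S)/(9 + S))
A(m) = 3 + m
Y(-1)*(A(-3) - X(0)) = (-1*(-1))*((3 - 3) - (-11 + 0)/(9 + 0)) = 1*(0 - (-11)/9) = 1*(0 - 1*(-11/9)) = 1*(0 + 11/9) = 1*(11/9) = 11/9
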